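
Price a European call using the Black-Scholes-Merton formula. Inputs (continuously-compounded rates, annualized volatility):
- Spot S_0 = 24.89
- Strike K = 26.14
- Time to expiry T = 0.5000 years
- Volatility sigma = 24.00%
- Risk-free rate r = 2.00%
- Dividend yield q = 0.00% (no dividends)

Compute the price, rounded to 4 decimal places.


d1 = (ln(S/K) + (r - q + 0.5*sigma^2) * T) / (sigma * sqrt(T)) = -0.14496038
d2 = d1 - sigma * sqrt(T) = -0.31466600
exp(-rT) = 0.99004983; exp(-qT) = 1.00000000
C = S_0 * exp(-qT) * N(d1) - K * exp(-rT) * N(d2)
N(d1) = 0.44237108; N(d2) = 0.37650763
C = 24.8900 * 1.00000000 * 0.44237108 - 26.1400 * 0.99004983 * 0.37650763 = 1.2666

Answer: Price = 1.2666


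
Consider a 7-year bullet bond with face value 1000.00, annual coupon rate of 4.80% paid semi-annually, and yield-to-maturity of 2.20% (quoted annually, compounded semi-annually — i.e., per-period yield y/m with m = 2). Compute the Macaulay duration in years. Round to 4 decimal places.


Answer: Macaulay duration = 6.1142 years

Derivation:
Coupon per period c = face * coupon_rate / m = 24.000000
Periods per year m = 2; per-period yield y/m = 0.011000
Number of cashflows N = 14
Cashflows (t years, CF_t, discount factor 1/(1+y/m)^(m*t), PV):
  t = 0.5000: CF_t = 24.000000, DF = 0.989120, PV = 23.738872
  t = 1.0000: CF_t = 24.000000, DF = 0.978358, PV = 23.480586
  t = 1.5000: CF_t = 24.000000, DF = 0.967713, PV = 23.225110
  t = 2.0000: CF_t = 24.000000, DF = 0.957184, PV = 22.972413
  t = 2.5000: CF_t = 24.000000, DF = 0.946769, PV = 22.722466
  t = 3.0000: CF_t = 24.000000, DF = 0.936468, PV = 22.475238
  t = 3.5000: CF_t = 24.000000, DF = 0.926279, PV = 22.230701
  t = 4.0000: CF_t = 24.000000, DF = 0.916201, PV = 21.988824
  t = 4.5000: CF_t = 24.000000, DF = 0.906232, PV = 21.749578
  t = 5.0000: CF_t = 24.000000, DF = 0.896372, PV = 21.512936
  t = 5.5000: CF_t = 24.000000, DF = 0.886620, PV = 21.278868
  t = 6.0000: CF_t = 24.000000, DF = 0.876973, PV = 21.047348
  t = 6.5000: CF_t = 24.000000, DF = 0.867431, PV = 20.818346
  t = 7.0000: CF_t = 1024.000000, DF = 0.857993, PV = 878.584988
Price P = sum_t PV_t = 1167.826275
Macaulay numerator sum_t t * PV_t:
  t * PV_t at t = 0.5000: 11.869436
  t * PV_t at t = 1.0000: 23.480586
  t * PV_t at t = 1.5000: 34.837665
  t * PV_t at t = 2.0000: 45.944826
  t * PV_t at t = 2.5000: 56.806165
  t * PV_t at t = 3.0000: 67.425715
  t * PV_t at t = 3.5000: 77.807453
  t * PV_t at t = 4.0000: 87.955295
  t * PV_t at t = 4.5000: 97.873102
  t * PV_t at t = 5.0000: 107.564680
  t * PV_t at t = 5.5000: 117.033777
  t * PV_t at t = 6.0000: 126.284086
  t * PV_t at t = 6.5000: 135.319248
  t * PV_t at t = 7.0000: 6150.094916
Macaulay duration D = (sum_t t * PV_t) / P = 7140.296950 / 1167.826275 = 6.114177


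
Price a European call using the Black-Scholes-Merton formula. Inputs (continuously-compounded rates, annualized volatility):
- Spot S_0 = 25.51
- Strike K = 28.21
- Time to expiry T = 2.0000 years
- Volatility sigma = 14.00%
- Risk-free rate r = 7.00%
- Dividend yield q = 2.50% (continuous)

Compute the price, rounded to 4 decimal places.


Answer: Price = 1.7971

Derivation:
d1 = (ln(S/K) + (r - q + 0.5*sigma^2) * T) / (sigma * sqrt(T)) = 0.04542660
d2 = d1 - sigma * sqrt(T) = -0.15256330
exp(-rT) = 0.86935824; exp(-qT) = 0.95122942
C = S_0 * exp(-qT) * N(d1) - K * exp(-rT) * N(d2)
N(d1) = 0.51811636; N(d2) = 0.43937133
C = 25.5100 * 0.95122942 * 0.51811636 - 28.2100 * 0.86935824 * 0.43937133 = 1.7971


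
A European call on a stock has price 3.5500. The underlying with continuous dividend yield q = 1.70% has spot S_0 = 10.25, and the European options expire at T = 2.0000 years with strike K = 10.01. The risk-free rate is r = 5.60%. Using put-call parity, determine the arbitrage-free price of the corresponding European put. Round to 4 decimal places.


Put-call parity: C - P = S_0 * exp(-qT) - K * exp(-rT).
S_0 * exp(-qT) = 10.2500 * 0.96657150 = 9.90735792
K * exp(-rT) = 10.0100 * 0.89404426 = 8.94938302
P = C - S*exp(-qT) + K*exp(-rT)
P = 3.5500 - 9.90735792 + 8.94938302 = 2.5920

Answer: Put price = 2.5920


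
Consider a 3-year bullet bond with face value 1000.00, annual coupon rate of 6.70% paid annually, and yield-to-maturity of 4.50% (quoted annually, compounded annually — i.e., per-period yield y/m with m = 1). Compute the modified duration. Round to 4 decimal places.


Answer: Modified duration = 2.6997

Derivation:
Coupon per period c = face * coupon_rate / m = 67.000000
Periods per year m = 1; per-period yield y/m = 0.045000
Number of cashflows N = 3
Cashflows (t years, CF_t, discount factor 1/(1+y/m)^(m*t), PV):
  t = 1.0000: CF_t = 67.000000, DF = 0.956938, PV = 64.114833
  t = 2.0000: CF_t = 67.000000, DF = 0.915730, PV = 61.353907
  t = 3.0000: CF_t = 1067.000000, DF = 0.876297, PV = 935.008477
Price P = sum_t PV_t = 1060.477216
First compute Macaulay numerator sum_t t * PV_t:
  t * PV_t at t = 1.0000: 64.114833
  t * PV_t at t = 2.0000: 122.707813
  t * PV_t at t = 3.0000: 2805.025430
Macaulay duration D = 2991.848076 / 1060.477216 = 2.821228
Modified duration = D / (1 + y/m) = 2.821228 / (1 + 0.045000) = 2.699740


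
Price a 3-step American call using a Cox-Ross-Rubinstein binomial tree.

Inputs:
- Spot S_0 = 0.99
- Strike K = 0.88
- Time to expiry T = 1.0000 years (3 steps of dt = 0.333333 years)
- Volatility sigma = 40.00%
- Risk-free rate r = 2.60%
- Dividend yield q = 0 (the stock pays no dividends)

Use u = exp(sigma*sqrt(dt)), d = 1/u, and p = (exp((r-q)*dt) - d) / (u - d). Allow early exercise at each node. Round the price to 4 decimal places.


dt = T/N = 0.333333
u = exp(sigma*sqrt(dt)) = 1.259784; d = 1/u = 0.793787
p = (exp((r-q)*dt) - d) / (u - d) = 0.461199
Discount per step: exp(-r*dt) = 0.991371
Stock lattice S(k, i) with i counting down-moves:
  k=0: S(0,0) = 0.9900
  k=1: S(1,0) = 1.2472; S(1,1) = 0.7858
  k=2: S(2,0) = 1.5712; S(2,1) = 0.9900; S(2,2) = 0.6238
  k=3: S(3,0) = 1.9794; S(3,1) = 1.2472; S(3,2) = 0.7858; S(3,3) = 0.4952
Terminal payoffs V(N, i) = max(S_T - K, 0):
  V(3,0) = 1.099353; V(3,1) = 0.367186; V(3,2) = 0.000000; V(3,3) = 0.000000
Backward induction: V(k, i) = exp(-r*dt) * [p * V(k+1, i) + (1-p) * V(k+1, i+1)]; then take max(V_cont, immediate exercise) for American.
  V(2,0) = exp(-r*dt) * [p*1.099353 + (1-p)*0.367186] = 0.698778; exercise = 0.691185; V(2,0) = max -> 0.698778
  V(2,1) = exp(-r*dt) * [p*0.367186 + (1-p)*0.000000] = 0.167885; exercise = 0.110000; V(2,1) = max -> 0.167885
  V(2,2) = exp(-r*dt) * [p*0.000000 + (1-p)*0.000000] = 0.000000; exercise = 0.000000; V(2,2) = max -> 0.000000
  V(1,0) = exp(-r*dt) * [p*0.698778 + (1-p)*0.167885] = 0.409171; exercise = 0.367186; V(1,0) = max -> 0.409171
  V(1,1) = exp(-r*dt) * [p*0.167885 + (1-p)*0.000000] = 0.076760; exercise = 0.000000; V(1,1) = max -> 0.076760
  V(0,0) = exp(-r*dt) * [p*0.409171 + (1-p)*0.076760] = 0.228082; exercise = 0.110000; V(0,0) = max -> 0.228082

Answer: Price = V(0,0) = 0.2281


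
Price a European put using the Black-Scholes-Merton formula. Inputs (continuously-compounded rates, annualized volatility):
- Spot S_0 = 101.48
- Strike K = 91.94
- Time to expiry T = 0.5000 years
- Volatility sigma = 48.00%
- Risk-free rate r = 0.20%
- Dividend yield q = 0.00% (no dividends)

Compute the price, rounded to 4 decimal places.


Answer: Price = 8.7627

Derivation:
d1 = (ln(S/K) + (r - q + 0.5*sigma^2) * T) / (sigma * sqrt(T)) = 0.46352483
d2 = d1 - sigma * sqrt(T) = 0.12411358
exp(-rT) = 0.99900050; exp(-qT) = 1.00000000
P = K * exp(-rT) * N(-d2) - S_0 * exp(-qT) * N(-d1)
N(-d1) = 0.32149411; N(-d2) = 0.45061267
P = 91.9400 * 0.99900050 * 0.45061267 - 101.4800 * 1.00000000 * 0.32149411 = 8.7627


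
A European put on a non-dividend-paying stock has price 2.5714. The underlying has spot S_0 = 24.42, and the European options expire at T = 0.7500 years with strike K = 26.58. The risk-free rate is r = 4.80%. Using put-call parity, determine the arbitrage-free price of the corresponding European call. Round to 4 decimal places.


Answer: Call price = 1.3513

Derivation:
Put-call parity: C - P = S_0 * exp(-qT) - K * exp(-rT).
S_0 * exp(-qT) = 24.4200 * 1.00000000 = 24.42000000
K * exp(-rT) = 26.5800 * 0.96464029 = 25.64013900
C = P + S*exp(-qT) - K*exp(-rT)
C = 2.5714 + 24.42000000 - 25.64013900 = 1.3513


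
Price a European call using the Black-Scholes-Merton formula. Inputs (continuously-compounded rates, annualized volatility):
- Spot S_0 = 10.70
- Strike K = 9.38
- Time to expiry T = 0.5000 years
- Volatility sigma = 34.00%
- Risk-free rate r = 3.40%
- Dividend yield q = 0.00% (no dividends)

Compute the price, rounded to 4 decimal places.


d1 = (ln(S/K) + (r - q + 0.5*sigma^2) * T) / (sigma * sqrt(T)) = 0.73856878
d2 = d1 - sigma * sqrt(T) = 0.49815248
exp(-rT) = 0.98314368; exp(-qT) = 1.00000000
C = S_0 * exp(-qT) * N(d1) - K * exp(-rT) * N(d2)
N(d1) = 0.76991556; N(d2) = 0.69081171
C = 10.7000 * 1.00000000 * 0.76991556 - 9.3800 * 0.98314368 * 0.69081171 = 1.8675

Answer: Price = 1.8675


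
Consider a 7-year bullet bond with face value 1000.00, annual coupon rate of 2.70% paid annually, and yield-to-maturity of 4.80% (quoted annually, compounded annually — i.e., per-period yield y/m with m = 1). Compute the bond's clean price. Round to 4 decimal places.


Answer: Price = 877.6005

Derivation:
Coupon per period c = face * coupon_rate / m = 27.000000
Periods per year m = 1; per-period yield y/m = 0.048000
Number of cashflows N = 7
Cashflows (t years, CF_t, discount factor 1/(1+y/m)^(m*t), PV):
  t = 1.0000: CF_t = 27.000000, DF = 0.954198, PV = 25.763359
  t = 2.0000: CF_t = 27.000000, DF = 0.910495, PV = 24.583358
  t = 3.0000: CF_t = 27.000000, DF = 0.868793, PV = 23.457402
  t = 4.0000: CF_t = 27.000000, DF = 0.829001, PV = 22.383017
  t = 5.0000: CF_t = 27.000000, DF = 0.791031, PV = 21.357841
  t = 6.0000: CF_t = 27.000000, DF = 0.754801, PV = 20.379619
  t = 7.0000: CF_t = 1027.000000, DF = 0.720230, PV = 739.675894
Price P = sum_t PV_t = 877.600490


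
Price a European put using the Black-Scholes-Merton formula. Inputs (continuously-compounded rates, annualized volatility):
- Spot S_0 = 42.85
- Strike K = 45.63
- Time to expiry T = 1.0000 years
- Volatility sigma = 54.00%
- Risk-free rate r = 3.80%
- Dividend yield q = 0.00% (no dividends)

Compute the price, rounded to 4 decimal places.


d1 = (ln(S/K) + (r - q + 0.5*sigma^2) * T) / (sigma * sqrt(T)) = 0.22396343
d2 = d1 - sigma * sqrt(T) = -0.31603657
exp(-rT) = 0.96271294; exp(-qT) = 1.00000000
P = K * exp(-rT) * N(-d2) - S_0 * exp(-qT) * N(-d1)
N(-d1) = 0.41139288; N(-d2) = 0.62401263
P = 45.6300 * 0.96271294 * 0.62401263 - 42.8500 * 1.00000000 * 0.41139288 = 9.7838

Answer: Price = 9.7838


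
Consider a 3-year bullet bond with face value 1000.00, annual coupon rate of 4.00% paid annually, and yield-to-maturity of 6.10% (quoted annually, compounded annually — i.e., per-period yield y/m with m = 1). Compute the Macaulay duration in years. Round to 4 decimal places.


Answer: Macaulay duration = 2.8825 years

Derivation:
Coupon per period c = face * coupon_rate / m = 40.000000
Periods per year m = 1; per-period yield y/m = 0.061000
Number of cashflows N = 3
Cashflows (t years, CF_t, discount factor 1/(1+y/m)^(m*t), PV):
  t = 1.0000: CF_t = 40.000000, DF = 0.942507, PV = 37.700283
  t = 2.0000: CF_t = 40.000000, DF = 0.888320, PV = 35.532783
  t = 3.0000: CF_t = 1040.000000, DF = 0.837247, PV = 870.737378
Price P = sum_t PV_t = 943.970443
Macaulay numerator sum_t t * PV_t:
  t * PV_t at t = 1.0000: 37.700283
  t * PV_t at t = 2.0000: 71.065566
  t * PV_t at t = 3.0000: 2612.212133
Macaulay duration D = (sum_t t * PV_t) / P = 2720.977982 / 943.970443 = 2.882482


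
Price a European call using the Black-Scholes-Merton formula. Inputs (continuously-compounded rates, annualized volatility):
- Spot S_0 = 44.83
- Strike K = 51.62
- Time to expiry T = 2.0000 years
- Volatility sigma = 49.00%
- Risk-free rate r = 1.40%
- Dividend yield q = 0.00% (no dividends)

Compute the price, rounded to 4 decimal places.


Answer: Price = 10.3584

Derivation:
d1 = (ln(S/K) + (r - q + 0.5*sigma^2) * T) / (sigma * sqrt(T)) = 0.18336919
d2 = d1 - sigma * sqrt(T) = -0.50959546
exp(-rT) = 0.97238837; exp(-qT) = 1.00000000
C = S_0 * exp(-qT) * N(d1) - K * exp(-rT) * N(d2)
N(d1) = 0.57274582; N(d2) = 0.30516745
C = 44.8300 * 1.00000000 * 0.57274582 - 51.6200 * 0.97238837 * 0.30516745 = 10.3584


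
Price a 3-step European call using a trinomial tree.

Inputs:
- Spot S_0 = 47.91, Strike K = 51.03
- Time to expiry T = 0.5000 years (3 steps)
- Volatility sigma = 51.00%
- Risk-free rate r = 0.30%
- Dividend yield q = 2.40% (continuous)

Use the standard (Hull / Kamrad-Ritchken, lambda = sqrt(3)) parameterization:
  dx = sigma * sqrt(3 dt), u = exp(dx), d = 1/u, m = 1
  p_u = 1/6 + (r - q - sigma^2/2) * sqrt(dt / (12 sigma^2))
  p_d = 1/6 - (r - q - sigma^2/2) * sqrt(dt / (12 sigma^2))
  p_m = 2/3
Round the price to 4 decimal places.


Answer: Price = V(0,0) = 5.1413

Derivation:
dt = T/N = 0.166667; dx = sigma*sqrt(3*dt) = 0.360624
u = exp(dx) = 1.434225; d = 1/u = 0.697241
p_u = 0.131762, p_m = 0.666667, p_d = 0.201571
Discount per step: exp(-r*dt) = 0.999500
Stock lattice S(k, j) with j the centered position index:
  k=0: S(0,+0) = 47.9100
  k=1: S(1,-1) = 33.4048; S(1,+0) = 47.9100; S(1,+1) = 68.7137
  k=2: S(2,-2) = 23.2912; S(2,-1) = 33.4048; S(2,+0) = 47.9100; S(2,+1) = 68.7137; S(2,+2) = 98.5509
  k=3: S(3,-3) = 16.2396; S(3,-2) = 23.2912; S(3,-1) = 33.4048; S(3,+0) = 47.9100; S(3,+1) = 68.7137; S(3,+2) = 98.5509; S(3,+3) = 141.3441
Terminal payoffs V(N, j) = max(S_T - K, 0):
  V(3,-3) = 0.000000; V(3,-2) = 0.000000; V(3,-1) = 0.000000; V(3,+0) = 0.000000; V(3,+1) = 17.683708; V(3,+2) = 47.520900; V(3,+3) = 90.314140
Backward induction: V(k, j) = exp(-r*dt) * [p_u * V(k+1, j+1) + p_m * V(k+1, j) + p_d * V(k+1, j-1)]
  V(2,-2) = exp(-r*dt) * [p_u*0.000000 + p_m*0.000000 + p_d*0.000000] = 0.000000
  V(2,-1) = exp(-r*dt) * [p_u*0.000000 + p_m*0.000000 + p_d*0.000000] = 0.000000
  V(2,+0) = exp(-r*dt) * [p_u*17.683708 + p_m*0.000000 + p_d*0.000000] = 2.328875
  V(2,+1) = exp(-r*dt) * [p_u*47.520900 + p_m*17.683708 + p_d*0.000000] = 18.041561
  V(2,+2) = exp(-r*dt) * [p_u*90.314140 + p_m*47.520900 + p_d*17.683708] = 47.121529
  V(1,-1) = exp(-r*dt) * [p_u*2.328875 + p_m*0.000000 + p_d*0.000000] = 0.306704
  V(1,+0) = exp(-r*dt) * [p_u*18.041561 + p_m*2.328875 + p_d*0.000000] = 3.927810
  V(1,+1) = exp(-r*dt) * [p_u*47.121529 + p_m*18.041561 + p_d*2.328875] = 18.696615
  V(0,+0) = exp(-r*dt) * [p_u*18.696615 + p_m*3.927810 + p_d*0.306704] = 5.141293


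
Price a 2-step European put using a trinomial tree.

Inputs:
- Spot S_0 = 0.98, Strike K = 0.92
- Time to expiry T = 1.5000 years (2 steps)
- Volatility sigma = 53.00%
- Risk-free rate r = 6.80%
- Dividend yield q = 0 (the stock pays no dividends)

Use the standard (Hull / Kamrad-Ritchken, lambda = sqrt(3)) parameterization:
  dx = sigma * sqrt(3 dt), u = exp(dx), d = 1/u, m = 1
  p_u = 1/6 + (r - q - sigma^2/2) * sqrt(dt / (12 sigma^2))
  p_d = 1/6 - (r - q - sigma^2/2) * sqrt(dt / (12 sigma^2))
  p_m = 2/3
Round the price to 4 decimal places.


Answer: Price = V(0,0) = 0.1417

Derivation:
dt = T/N = 0.750000; dx = sigma*sqrt(3*dt) = 0.795000
u = exp(dx) = 2.214441; d = 1/u = 0.451581
p_u = 0.132492, p_m = 0.666667, p_d = 0.200841
Discount per step: exp(-r*dt) = 0.950279
Stock lattice S(k, j) with j the centered position index:
  k=0: S(0,+0) = 0.9800
  k=1: S(1,-1) = 0.4425; S(1,+0) = 0.9800; S(1,+1) = 2.1702
  k=2: S(2,-2) = 0.1998; S(2,-1) = 0.4425; S(2,+0) = 0.9800; S(2,+1) = 2.1702; S(2,+2) = 4.8057
Terminal payoffs V(N, j) = max(K - S_T, 0):
  V(2,-2) = 0.720153; V(2,-1) = 0.477450; V(2,+0) = 0.000000; V(2,+1) = 0.000000; V(2,+2) = 0.000000
Backward induction: V(k, j) = exp(-r*dt) * [p_u * V(k+1, j+1) + p_m * V(k+1, j) + p_d * V(k+1, j-1)]
  V(1,-1) = exp(-r*dt) * [p_u*0.000000 + p_m*0.477450 + p_d*0.720153] = 0.439919
  V(1,+0) = exp(-r*dt) * [p_u*0.000000 + p_m*0.000000 + p_d*0.477450] = 0.091124
  V(1,+1) = exp(-r*dt) * [p_u*0.000000 + p_m*0.000000 + p_d*0.000000] = 0.000000
  V(0,+0) = exp(-r*dt) * [p_u*0.000000 + p_m*0.091124 + p_d*0.439919] = 0.141689


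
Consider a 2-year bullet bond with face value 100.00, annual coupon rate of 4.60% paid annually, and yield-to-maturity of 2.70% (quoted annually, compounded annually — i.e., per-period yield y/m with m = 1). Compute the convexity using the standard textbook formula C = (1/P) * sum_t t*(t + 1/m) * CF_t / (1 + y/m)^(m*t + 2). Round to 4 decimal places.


Answer: Convexity = 5.5248

Derivation:
Coupon per period c = face * coupon_rate / m = 4.600000
Periods per year m = 1; per-period yield y/m = 0.027000
Number of cashflows N = 2
Cashflows (t years, CF_t, discount factor 1/(1+y/m)^(m*t), PV):
  t = 1.0000: CF_t = 4.600000, DF = 0.973710, PV = 4.479065
  t = 2.0000: CF_t = 104.600000, DF = 0.948111, PV = 99.172394
Price P = sum_t PV_t = 103.651459
Convexity numerator sum_t t*(t + 1/m) * CF_t / (1+y/m)^(m*t + 2):
  t = 1.0000: term = 8.493301
  t = 2.0000: term = 564.158532
Convexity = (1/P) * sum = 572.651833 / 103.651459 = 5.524783


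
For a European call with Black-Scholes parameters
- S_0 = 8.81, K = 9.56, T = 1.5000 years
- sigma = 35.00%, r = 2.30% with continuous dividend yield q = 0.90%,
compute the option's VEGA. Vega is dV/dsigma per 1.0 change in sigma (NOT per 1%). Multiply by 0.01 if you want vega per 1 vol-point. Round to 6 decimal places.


d1 = 0.0727258471; d2 = -0.3559348579
phi(d1) = 0.3978886616; exp(-qT) = 0.9865907163; exp(-rT) = 0.9660883397
Vega = S * exp(-qT) * phi(d1) * sqrt(T) = 8.8100 * 0.9865907163 * 0.3978886616 * 1.2247448714 = 4.235651

Answer: Vega = 4.235651


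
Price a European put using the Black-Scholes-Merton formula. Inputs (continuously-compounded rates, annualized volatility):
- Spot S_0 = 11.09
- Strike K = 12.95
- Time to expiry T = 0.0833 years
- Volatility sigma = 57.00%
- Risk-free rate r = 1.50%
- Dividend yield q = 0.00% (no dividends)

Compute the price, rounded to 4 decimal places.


Answer: Price = 2.0290

Derivation:
d1 = (ln(S/K) + (r - q + 0.5*sigma^2) * T) / (sigma * sqrt(T)) = -0.85264585
d2 = d1 - sigma * sqrt(T) = -1.01715777
exp(-rT) = 0.99875128; exp(-qT) = 1.00000000
P = K * exp(-rT) * N(-d2) - S_0 * exp(-qT) * N(-d1)
N(-d1) = 0.80307214; N(-d2) = 0.84546081
P = 12.9500 * 0.99875128 * 0.84546081 - 11.0900 * 1.00000000 * 0.80307214 = 2.0290


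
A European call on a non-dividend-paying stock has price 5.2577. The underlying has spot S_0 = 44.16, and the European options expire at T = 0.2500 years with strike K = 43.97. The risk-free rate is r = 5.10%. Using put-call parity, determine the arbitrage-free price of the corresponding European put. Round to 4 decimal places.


Answer: Put price = 4.5106

Derivation:
Put-call parity: C - P = S_0 * exp(-qT) - K * exp(-rT).
S_0 * exp(-qT) = 44.1600 * 1.00000000 = 44.16000000
K * exp(-rT) = 43.9700 * 0.98733094 = 43.41294130
P = C - S*exp(-qT) + K*exp(-rT)
P = 5.2577 - 44.16000000 + 43.41294130 = 4.5106


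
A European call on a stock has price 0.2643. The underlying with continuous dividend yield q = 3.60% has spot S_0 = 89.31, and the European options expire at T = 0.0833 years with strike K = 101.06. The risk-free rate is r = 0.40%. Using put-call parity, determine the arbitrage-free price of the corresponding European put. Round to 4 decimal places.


Put-call parity: C - P = S_0 * exp(-qT) - K * exp(-rT).
S_0 * exp(-qT) = 89.3100 * 0.99700569 = 89.04257834
K * exp(-rT) = 101.0600 * 0.99966686 = 101.02633242
P = C - S*exp(-qT) + K*exp(-rT)
P = 0.2643 - 89.04257834 + 101.02633242 = 12.2481

Answer: Put price = 12.2481


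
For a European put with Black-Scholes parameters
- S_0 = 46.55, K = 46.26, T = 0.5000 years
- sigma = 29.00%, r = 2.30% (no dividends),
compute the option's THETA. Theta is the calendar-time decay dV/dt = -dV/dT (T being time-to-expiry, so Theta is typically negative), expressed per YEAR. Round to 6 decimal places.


d1 = 0.1890869217; d2 = -0.0159740449
phi(d1) = 0.3918737861; exp(-qT) = 1.0000000000; exp(-rT) = 0.9885658722
Theta = -S*exp(-qT)*phi(d1)*sigma/(2*sqrt(T)) + r*K*exp(-rT)*N(-d2) - q*S*exp(-qT)*N(-d1)
N(-d1) = 0.4250123458; N(-d2) = 0.5063724509; sqrt(T) = 0.7071067812
Term 1 = -46.5500 * 1.0000000000 * 0.3918737861 * 0.2900 / (2 * 0.7071067812) = -3.7406657072
Term 2 = 0.0230 * 46.2600 * 0.9885658722 * 0.5063724509 = 0.5326097934
Term 3 = 0 (no dividend yield, q = 0)
Theta = -3.7406657072 + (0.5326097934) + (0.0000000000) = -3.208056

Answer: Theta = -3.208056


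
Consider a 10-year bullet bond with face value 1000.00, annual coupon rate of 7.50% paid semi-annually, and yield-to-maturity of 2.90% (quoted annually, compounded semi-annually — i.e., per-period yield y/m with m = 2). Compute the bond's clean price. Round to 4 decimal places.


Coupon per period c = face * coupon_rate / m = 37.500000
Periods per year m = 2; per-period yield y/m = 0.014500
Number of cashflows N = 20
Cashflows (t years, CF_t, discount factor 1/(1+y/m)^(m*t), PV):
  t = 0.5000: CF_t = 37.500000, DF = 0.985707, PV = 36.964022
  t = 1.0000: CF_t = 37.500000, DF = 0.971619, PV = 36.435704
  t = 1.5000: CF_t = 37.500000, DF = 0.957732, PV = 35.914937
  t = 2.0000: CF_t = 37.500000, DF = 0.944043, PV = 35.401614
  t = 2.5000: CF_t = 37.500000, DF = 0.930550, PV = 34.895627
  t = 3.0000: CF_t = 37.500000, DF = 0.917250, PV = 34.396873
  t = 3.5000: CF_t = 37.500000, DF = 0.904140, PV = 33.905247
  t = 4.0000: CF_t = 37.500000, DF = 0.891217, PV = 33.420647
  t = 4.5000: CF_t = 37.500000, DF = 0.878479, PV = 32.942974
  t = 5.0000: CF_t = 37.500000, DF = 0.865923, PV = 32.472128
  t = 5.5000: CF_t = 37.500000, DF = 0.853547, PV = 32.008012
  t = 6.0000: CF_t = 37.500000, DF = 0.841347, PV = 31.550529
  t = 6.5000: CF_t = 37.500000, DF = 0.829322, PV = 31.099585
  t = 7.0000: CF_t = 37.500000, DF = 0.817469, PV = 30.655087
  t = 7.5000: CF_t = 37.500000, DF = 0.805785, PV = 30.216941
  t = 8.0000: CF_t = 37.500000, DF = 0.794268, PV = 29.785058
  t = 8.5000: CF_t = 37.500000, DF = 0.782916, PV = 29.359347
  t = 9.0000: CF_t = 37.500000, DF = 0.771726, PV = 28.939721
  t = 9.5000: CF_t = 37.500000, DF = 0.760696, PV = 28.526093
  t = 10.0000: CF_t = 1037.500000, DF = 0.749823, PV = 777.941747
Price P = sum_t PV_t = 1396.831894

Answer: Price = 1396.8319


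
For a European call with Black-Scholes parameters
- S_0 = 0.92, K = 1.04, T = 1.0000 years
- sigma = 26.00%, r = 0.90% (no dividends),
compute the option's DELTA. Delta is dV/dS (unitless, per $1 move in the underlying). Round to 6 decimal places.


d1 = -0.3069320080; d2 = -0.5669320080
phi(d1) = 0.3805863604; exp(-qT) = 1.0000000000; exp(-rT) = 0.9910403788
N(d1) = 0.3794475626
Delta = exp(-qT) * N(d1) = 1.0000000000 * 0.3794475626 = 0.379448

Answer: Delta = 0.379448


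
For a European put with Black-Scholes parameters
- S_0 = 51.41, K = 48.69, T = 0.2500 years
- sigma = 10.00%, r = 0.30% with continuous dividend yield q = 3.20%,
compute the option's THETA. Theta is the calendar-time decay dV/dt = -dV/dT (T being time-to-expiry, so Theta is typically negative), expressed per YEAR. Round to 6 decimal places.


d1 = 0.9671807175; d2 = 0.9171807175
phi(d1) = 0.2499091560; exp(-qT) = 0.9920319148; exp(-rT) = 0.9992502812
Theta = -S*exp(-qT)*phi(d1)*sigma/(2*sqrt(T)) + r*K*exp(-rT)*N(-d2) - q*S*exp(-qT)*N(-d1)
N(-d1) = 0.1667268499; N(-d2) = 0.1795239747; sqrt(T) = 0.5000000000
Term 1 = -51.4100 * 0.9920319148 * 0.2499091560 * 0.1000 / (2 * 0.5000000000) = -1.2745457108
Term 2 = 0.0030 * 48.6900 * 0.9992502812 * 0.1795239747 = 0.0262034071
Term 3 = -0.0320 * 51.4100 * 0.9920319148 * 0.1667268499 = -0.2721001437
Theta = -1.2745457108 + (0.0262034071) + (-0.2721001437) = -1.520442

Answer: Theta = -1.520442


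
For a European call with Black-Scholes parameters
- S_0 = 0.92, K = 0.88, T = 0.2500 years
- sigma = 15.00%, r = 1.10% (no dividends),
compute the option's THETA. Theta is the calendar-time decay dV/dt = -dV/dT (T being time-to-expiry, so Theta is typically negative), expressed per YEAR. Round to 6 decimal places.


Answer: Theta = -0.051058

Derivation:
d1 = 0.6668568343; d2 = 0.5918568343
phi(d1) = 0.3194075032; exp(-qT) = 1.0000000000; exp(-rT) = 0.9972537778
Theta = -S*exp(-qT)*phi(d1)*sigma/(2*sqrt(T)) - r*K*exp(-rT)*N(d2) + q*S*exp(-qT)*N(d1)
N(d1) = 0.7475682073; N(d2) = 0.7230267694; sqrt(T) = 0.5000000000
Term 1 = -0.9200 * 1.0000000000 * 0.3194075032 * 0.1500 / (2 * 0.5000000000) = -0.0440782354
Term 2 = -0.0110 * 0.8800 * 0.9972537778 * 0.7230267694 = -0.0069796786
Term 3 = 0 (no dividend yield, q = 0)
Theta = -0.0440782354 + (-0.0069796786) + (0.0000000000) = -0.051058


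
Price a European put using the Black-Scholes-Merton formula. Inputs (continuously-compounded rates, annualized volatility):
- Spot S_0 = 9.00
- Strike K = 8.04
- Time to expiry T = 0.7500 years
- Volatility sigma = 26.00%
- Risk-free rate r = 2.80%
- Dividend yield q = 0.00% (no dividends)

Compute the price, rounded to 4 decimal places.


d1 = (ln(S/K) + (r - q + 0.5*sigma^2) * T) / (sigma * sqrt(T)) = 0.70678995
d2 = d1 - sigma * sqrt(T) = 0.48162335
exp(-rT) = 0.97921896; exp(-qT) = 1.00000000
P = K * exp(-rT) * N(-d2) - S_0 * exp(-qT) * N(-d1)
N(-d1) = 0.23984851; N(-d2) = 0.31503677
P = 8.0400 * 0.97921896 * 0.31503677 - 9.0000 * 1.00000000 * 0.23984851 = 0.3216

Answer: Price = 0.3216


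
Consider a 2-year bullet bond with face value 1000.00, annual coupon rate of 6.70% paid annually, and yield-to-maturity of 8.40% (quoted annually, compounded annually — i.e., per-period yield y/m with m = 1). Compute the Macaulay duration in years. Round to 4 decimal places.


Coupon per period c = face * coupon_rate / m = 67.000000
Periods per year m = 1; per-period yield y/m = 0.084000
Number of cashflows N = 2
Cashflows (t years, CF_t, discount factor 1/(1+y/m)^(m*t), PV):
  t = 1.0000: CF_t = 67.000000, DF = 0.922509, PV = 61.808118
  t = 2.0000: CF_t = 1067.000000, DF = 0.851023, PV = 908.041829
Price P = sum_t PV_t = 969.849948
Macaulay numerator sum_t t * PV_t:
  t * PV_t at t = 1.0000: 61.808118
  t * PV_t at t = 2.0000: 1816.083659
Macaulay duration D = (sum_t t * PV_t) / P = 1877.891777 / 969.849948 = 1.936270

Answer: Macaulay duration = 1.9363 years


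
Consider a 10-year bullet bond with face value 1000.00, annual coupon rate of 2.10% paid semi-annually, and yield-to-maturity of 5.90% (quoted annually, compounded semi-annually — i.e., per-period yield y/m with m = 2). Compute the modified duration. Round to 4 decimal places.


Answer: Modified duration = 8.5998

Derivation:
Coupon per period c = face * coupon_rate / m = 10.500000
Periods per year m = 2; per-period yield y/m = 0.029500
Number of cashflows N = 20
Cashflows (t years, CF_t, discount factor 1/(1+y/m)^(m*t), PV):
  t = 0.5000: CF_t = 10.500000, DF = 0.971345, PV = 10.199126
  t = 1.0000: CF_t = 10.500000, DF = 0.943512, PV = 9.906873
  t = 1.5000: CF_t = 10.500000, DF = 0.916476, PV = 9.622995
  t = 2.0000: CF_t = 10.500000, DF = 0.890214, PV = 9.347251
  t = 2.5000: CF_t = 10.500000, DF = 0.864706, PV = 9.079408
  t = 3.0000: CF_t = 10.500000, DF = 0.839928, PV = 8.819241
  t = 3.5000: CF_t = 10.500000, DF = 0.815860, PV = 8.566528
  t = 4.0000: CF_t = 10.500000, DF = 0.792482, PV = 8.321057
  t = 4.5000: CF_t = 10.500000, DF = 0.769773, PV = 8.082620
  t = 5.0000: CF_t = 10.500000, DF = 0.747716, PV = 7.851015
  t = 5.5000: CF_t = 10.500000, DF = 0.726290, PV = 7.626046
  t = 6.0000: CF_t = 10.500000, DF = 0.705479, PV = 7.407524
  t = 6.5000: CF_t = 10.500000, DF = 0.685263, PV = 7.195264
  t = 7.0000: CF_t = 10.500000, DF = 0.665627, PV = 6.989086
  t = 7.5000: CF_t = 10.500000, DF = 0.646554, PV = 6.788816
  t = 8.0000: CF_t = 10.500000, DF = 0.628027, PV = 6.594285
  t = 8.5000: CF_t = 10.500000, DF = 0.610031, PV = 6.405327
  t = 9.0000: CF_t = 10.500000, DF = 0.592551, PV = 6.221785
  t = 9.5000: CF_t = 10.500000, DF = 0.575572, PV = 6.043501
  t = 10.0000: CF_t = 1010.500000, DF = 0.559079, PV = 564.949071
Price P = sum_t PV_t = 716.016818
First compute Macaulay numerator sum_t t * PV_t:
  t * PV_t at t = 0.5000: 5.099563
  t * PV_t at t = 1.0000: 9.906873
  t * PV_t at t = 1.5000: 14.434492
  t * PV_t at t = 2.0000: 18.694502
  t * PV_t at t = 2.5000: 22.698521
  t * PV_t at t = 3.0000: 26.457722
  t * PV_t at t = 3.5000: 29.982848
  t * PV_t at t = 4.0000: 33.284228
  t * PV_t at t = 4.5000: 36.371788
  t * PV_t at t = 5.0000: 39.255073
  t * PV_t at t = 5.5000: 41.943255
  t * PV_t at t = 6.0000: 44.445146
  t * PV_t at t = 6.5000: 46.769216
  t * PV_t at t = 7.0000: 48.923602
  t * PV_t at t = 7.5000: 50.916120
  t * PV_t at t = 8.0000: 52.754276
  t * PV_t at t = 8.5000: 54.445283
  t * PV_t at t = 9.0000: 55.996063
  t * PV_t at t = 9.5000: 57.413264
  t * PV_t at t = 10.0000: 5649.490709
Macaulay duration D = 6339.282544 / 716.016818 = 8.853539
Modified duration = D / (1 + y/m) = 8.853539 / (1 + 0.029500) = 8.599843


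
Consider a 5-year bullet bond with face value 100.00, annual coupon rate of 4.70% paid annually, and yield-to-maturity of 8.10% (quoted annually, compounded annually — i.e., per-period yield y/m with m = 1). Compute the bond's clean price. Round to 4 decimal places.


Answer: Price = 86.4605

Derivation:
Coupon per period c = face * coupon_rate / m = 4.700000
Periods per year m = 1; per-period yield y/m = 0.081000
Number of cashflows N = 5
Cashflows (t years, CF_t, discount factor 1/(1+y/m)^(m*t), PV):
  t = 1.0000: CF_t = 4.700000, DF = 0.925069, PV = 4.347826
  t = 2.0000: CF_t = 4.700000, DF = 0.855753, PV = 4.022041
  t = 3.0000: CF_t = 4.700000, DF = 0.791631, PV = 3.720667
  t = 4.0000: CF_t = 4.700000, DF = 0.732314, PV = 3.441875
  t = 5.0000: CF_t = 104.700000, DF = 0.677441, PV = 70.928081
Price P = sum_t PV_t = 86.460490


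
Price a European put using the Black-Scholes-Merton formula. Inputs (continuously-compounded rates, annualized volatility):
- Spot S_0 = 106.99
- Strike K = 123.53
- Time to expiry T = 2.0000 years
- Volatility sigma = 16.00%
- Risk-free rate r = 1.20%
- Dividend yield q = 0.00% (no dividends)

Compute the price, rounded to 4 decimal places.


d1 = (ln(S/K) + (r - q + 0.5*sigma^2) * T) / (sigma * sqrt(T)) = -0.41608227
d2 = d1 - sigma * sqrt(T) = -0.64235644
exp(-rT) = 0.97628571; exp(-qT) = 1.00000000
P = K * exp(-rT) * N(-d2) - S_0 * exp(-qT) * N(-d1)
N(-d1) = 0.66132510; N(-d2) = 0.73967911
P = 123.5300 * 0.97628571 * 0.73967911 - 106.9900 * 1.00000000 * 0.66132510 = 18.4506

Answer: Price = 18.4506


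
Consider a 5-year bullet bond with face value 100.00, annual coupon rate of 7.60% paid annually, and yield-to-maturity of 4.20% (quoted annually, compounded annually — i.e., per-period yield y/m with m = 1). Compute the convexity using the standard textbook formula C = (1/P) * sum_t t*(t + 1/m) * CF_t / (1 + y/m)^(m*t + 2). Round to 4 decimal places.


Answer: Convexity = 23.1666

Derivation:
Coupon per period c = face * coupon_rate / m = 7.600000
Periods per year m = 1; per-period yield y/m = 0.042000
Number of cashflows N = 5
Cashflows (t years, CF_t, discount factor 1/(1+y/m)^(m*t), PV):
  t = 1.0000: CF_t = 7.600000, DF = 0.959693, PV = 7.293666
  t = 2.0000: CF_t = 7.600000, DF = 0.921010, PV = 6.999679
  t = 3.0000: CF_t = 7.600000, DF = 0.883887, PV = 6.717543
  t = 4.0000: CF_t = 7.600000, DF = 0.848260, PV = 6.446778
  t = 5.0000: CF_t = 107.600000, DF = 0.814069, PV = 87.593862
Price P = sum_t PV_t = 115.051529
Convexity numerator sum_t t*(t + 1/m) * CF_t / (1+y/m)^(m*t + 2):
  t = 1.0000: term = 13.435085
  t = 2.0000: term = 38.680668
  t = 3.0000: term = 74.243125
  t = 4.0000: term = 118.751000
  t = 5.0000: term = 2420.245901
Convexity = (1/P) * sum = 2665.355779 / 115.051529 = 23.166626


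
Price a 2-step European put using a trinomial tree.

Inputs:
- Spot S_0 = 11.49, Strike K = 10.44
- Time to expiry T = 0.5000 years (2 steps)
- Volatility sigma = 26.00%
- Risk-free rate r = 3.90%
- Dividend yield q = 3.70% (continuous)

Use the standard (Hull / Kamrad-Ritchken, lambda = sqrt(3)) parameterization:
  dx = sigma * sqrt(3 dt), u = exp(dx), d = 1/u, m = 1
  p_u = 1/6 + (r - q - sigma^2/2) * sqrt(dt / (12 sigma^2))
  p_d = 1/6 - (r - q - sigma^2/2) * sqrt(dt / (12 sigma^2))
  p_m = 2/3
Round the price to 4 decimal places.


Answer: Price = V(0,0) = 0.4091

Derivation:
dt = T/N = 0.250000; dx = sigma*sqrt(3*dt) = 0.225167
u = exp(dx) = 1.252531; d = 1/u = 0.798383
p_u = 0.149013, p_m = 0.666667, p_d = 0.184320
Discount per step: exp(-r*dt) = 0.990297
Stock lattice S(k, j) with j the centered position index:
  k=0: S(0,+0) = 11.4900
  k=1: S(1,-1) = 9.1734; S(1,+0) = 11.4900; S(1,+1) = 14.3916
  k=2: S(2,-2) = 7.3239; S(2,-1) = 9.1734; S(2,+0) = 11.4900; S(2,+1) = 14.3916; S(2,+2) = 18.0259
Terminal payoffs V(N, j) = max(K - S_T, 0):
  V(2,-2) = 3.116093; V(2,-1) = 1.266577; V(2,+0) = 0.000000; V(2,+1) = 0.000000; V(2,+2) = 0.000000
Backward induction: V(k, j) = exp(-r*dt) * [p_u * V(k+1, j+1) + p_m * V(k+1, j) + p_d * V(k+1, j-1)]
  V(1,-1) = exp(-r*dt) * [p_u*0.000000 + p_m*1.266577 + p_d*3.116093] = 1.404978
  V(1,+0) = exp(-r*dt) * [p_u*0.000000 + p_m*0.000000 + p_d*1.266577] = 0.231191
  V(1,+1) = exp(-r*dt) * [p_u*0.000000 + p_m*0.000000 + p_d*0.000000] = 0.000000
  V(0,+0) = exp(-r*dt) * [p_u*0.000000 + p_m*0.231191 + p_d*1.404978] = 0.409085


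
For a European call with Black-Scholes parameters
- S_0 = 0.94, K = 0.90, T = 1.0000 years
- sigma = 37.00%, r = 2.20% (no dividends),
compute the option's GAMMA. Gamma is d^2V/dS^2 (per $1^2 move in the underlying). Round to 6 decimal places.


Answer: Gamma = 1.074303

Derivation:
d1 = 0.3619867890; d2 = -0.0080132110
phi(d1) = 0.3736425262; exp(-qT) = 1.0000000000; exp(-rT) = 0.9782402351
Gamma = exp(-qT) * phi(d1) / (S * sigma * sqrt(T)) = 1.0000000000 * 0.3736425262 / (0.9400 * 0.3700 * 1.0000000000) = 1.074303


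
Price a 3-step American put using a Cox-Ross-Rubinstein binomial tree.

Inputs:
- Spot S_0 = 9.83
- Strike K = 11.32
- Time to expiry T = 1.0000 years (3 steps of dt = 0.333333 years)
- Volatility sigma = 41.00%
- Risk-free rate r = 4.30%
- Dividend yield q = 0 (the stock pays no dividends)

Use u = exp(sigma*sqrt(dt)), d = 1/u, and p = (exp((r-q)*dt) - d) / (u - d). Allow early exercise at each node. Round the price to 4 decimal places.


Answer: Price = V(0,0) = 2.3107

Derivation:
dt = T/N = 0.333333
u = exp(sigma*sqrt(dt)) = 1.267078; d = 1/u = 0.789217
p = (exp((r-q)*dt) - d) / (u - d) = 0.471307
Discount per step: exp(-r*dt) = 0.985769
Stock lattice S(k, i) with i counting down-moves:
  k=0: S(0,0) = 9.8300
  k=1: S(1,0) = 12.4554; S(1,1) = 7.7580
  k=2: S(2,0) = 15.7819; S(2,1) = 9.8300; S(2,2) = 6.1228
  k=3: S(3,0) = 19.9970; S(3,1) = 12.4554; S(3,2) = 7.7580; S(3,3) = 4.8322
Terminal payoffs V(N, i) = max(K - S_T, 0):
  V(3,0) = 0.000000; V(3,1) = 0.000000; V(3,2) = 3.561994; V(3,3) = 6.487818
Backward induction: V(k, i) = exp(-r*dt) * [p * V(k+1, i) + (1-p) * V(k+1, i+1)]; then take max(V_cont, immediate exercise) for American.
  V(2,0) = exp(-r*dt) * [p*0.000000 + (1-p)*0.000000] = 0.000000; exercise = 0.000000; V(2,0) = max -> 0.000000
  V(2,1) = exp(-r*dt) * [p*0.000000 + (1-p)*3.561994] = 1.856401; exercise = 1.490000; V(2,1) = max -> 1.856401
  V(2,2) = exp(-r*dt) * [p*3.561994 + (1-p)*6.487818] = 5.036152; exercise = 5.197248; V(2,2) = max -> 5.197248
  V(1,0) = exp(-r*dt) * [p*0.000000 + (1-p)*1.856401] = 0.967498; exercise = 0.000000; V(1,0) = max -> 0.967498
  V(1,1) = exp(-r*dt) * [p*1.856401 + (1-p)*5.197248] = 3.571128; exercise = 3.561994; V(1,1) = max -> 3.571128
  V(0,0) = exp(-r*dt) * [p*0.967498 + (1-p)*3.571128] = 2.310661; exercise = 1.490000; V(0,0) = max -> 2.310661


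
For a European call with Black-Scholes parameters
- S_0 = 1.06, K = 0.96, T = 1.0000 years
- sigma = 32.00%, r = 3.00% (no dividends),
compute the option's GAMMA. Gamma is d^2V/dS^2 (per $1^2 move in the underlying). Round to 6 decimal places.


d1 = 0.5634090708; d2 = 0.2434090708
phi(d1) = 0.3403933482; exp(-qT) = 1.0000000000; exp(-rT) = 0.9704455335
Gamma = exp(-qT) * phi(d1) / (S * sigma * sqrt(T)) = 1.0000000000 * 0.3403933482 / (1.0600 * 0.3200 * 1.0000000000) = 1.003518

Answer: Gamma = 1.003518


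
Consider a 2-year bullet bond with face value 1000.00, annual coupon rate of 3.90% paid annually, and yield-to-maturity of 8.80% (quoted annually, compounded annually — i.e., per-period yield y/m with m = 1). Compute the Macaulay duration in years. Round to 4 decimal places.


Answer: Macaulay duration = 1.9608 years

Derivation:
Coupon per period c = face * coupon_rate / m = 39.000000
Periods per year m = 1; per-period yield y/m = 0.088000
Number of cashflows N = 2
Cashflows (t years, CF_t, discount factor 1/(1+y/m)^(m*t), PV):
  t = 1.0000: CF_t = 39.000000, DF = 0.919118, PV = 35.845588
  t = 2.0000: CF_t = 1039.000000, DF = 0.844777, PV = 877.723562
Price P = sum_t PV_t = 913.569150
Macaulay numerator sum_t t * PV_t:
  t * PV_t at t = 1.0000: 35.845588
  t * PV_t at t = 2.0000: 1755.447124
Macaulay duration D = (sum_t t * PV_t) / P = 1791.292712 / 913.569150 = 1.960763


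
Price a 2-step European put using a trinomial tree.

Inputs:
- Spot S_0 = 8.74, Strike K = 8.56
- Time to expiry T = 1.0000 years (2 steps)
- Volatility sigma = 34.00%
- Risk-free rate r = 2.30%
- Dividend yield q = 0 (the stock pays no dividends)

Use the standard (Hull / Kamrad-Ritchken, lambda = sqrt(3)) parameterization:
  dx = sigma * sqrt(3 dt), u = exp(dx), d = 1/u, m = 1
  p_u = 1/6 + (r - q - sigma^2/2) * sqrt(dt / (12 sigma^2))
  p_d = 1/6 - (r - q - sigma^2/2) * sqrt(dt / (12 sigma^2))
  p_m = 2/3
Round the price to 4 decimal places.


Answer: Price = V(0,0) = 0.8471

Derivation:
dt = T/N = 0.500000; dx = sigma*sqrt(3*dt) = 0.416413
u = exp(dx) = 1.516512; d = 1/u = 0.659408
p_u = 0.145774, p_m = 0.666667, p_d = 0.187559
Discount per step: exp(-r*dt) = 0.988566
Stock lattice S(k, j) with j the centered position index:
  k=0: S(0,+0) = 8.7400
  k=1: S(1,-1) = 5.7632; S(1,+0) = 8.7400; S(1,+1) = 13.2543
  k=2: S(2,-2) = 3.8003; S(2,-1) = 5.7632; S(2,+0) = 8.7400; S(2,+1) = 13.2543; S(2,+2) = 20.1003
Terminal payoffs V(N, j) = max(K - S_T, 0):
  V(2,-2) = 4.759686; V(2,-1) = 2.796777; V(2,+0) = 0.000000; V(2,+1) = 0.000000; V(2,+2) = 0.000000
Backward induction: V(k, j) = exp(-r*dt) * [p_u * V(k+1, j+1) + p_m * V(k+1, j) + p_d * V(k+1, j-1)]
  V(1,-1) = exp(-r*dt) * [p_u*0.000000 + p_m*2.796777 + p_d*4.759686] = 2.725715
  V(1,+0) = exp(-r*dt) * [p_u*0.000000 + p_m*0.000000 + p_d*2.796777] = 0.518564
  V(1,+1) = exp(-r*dt) * [p_u*0.000000 + p_m*0.000000 + p_d*0.000000] = 0.000000
  V(0,+0) = exp(-r*dt) * [p_u*0.000000 + p_m*0.518564 + p_d*2.725715] = 0.847144


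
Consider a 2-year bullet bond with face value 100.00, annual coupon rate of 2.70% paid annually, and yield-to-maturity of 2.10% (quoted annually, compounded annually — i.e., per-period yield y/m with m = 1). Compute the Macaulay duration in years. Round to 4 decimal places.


Answer: Macaulay duration = 1.9739 years

Derivation:
Coupon per period c = face * coupon_rate / m = 2.700000
Periods per year m = 1; per-period yield y/m = 0.021000
Number of cashflows N = 2
Cashflows (t years, CF_t, discount factor 1/(1+y/m)^(m*t), PV):
  t = 1.0000: CF_t = 2.700000, DF = 0.979432, PV = 2.644466
  t = 2.0000: CF_t = 102.700000, DF = 0.959287, PV = 98.518765
Price P = sum_t PV_t = 101.163231
Macaulay numerator sum_t t * PV_t:
  t * PV_t at t = 1.0000: 2.644466
  t * PV_t at t = 2.0000: 197.037530
Macaulay duration D = (sum_t t * PV_t) / P = 199.681996 / 101.163231 = 1.973859


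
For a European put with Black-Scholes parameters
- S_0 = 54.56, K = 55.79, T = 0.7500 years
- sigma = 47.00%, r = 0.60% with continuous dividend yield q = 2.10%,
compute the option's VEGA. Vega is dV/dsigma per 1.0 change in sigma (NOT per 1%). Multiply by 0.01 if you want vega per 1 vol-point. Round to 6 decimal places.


Answer: Vega = 18.420021

Derivation:
d1 = 0.1211056599; d2 = -0.2859262799
phi(d1) = 0.3960274216; exp(-qT) = 0.9843733826; exp(-rT) = 0.9955101098
Vega = S * exp(-qT) * phi(d1) * sqrt(T) = 54.5600 * 0.9843733826 * 0.3960274216 * 0.8660254038 = 18.420021


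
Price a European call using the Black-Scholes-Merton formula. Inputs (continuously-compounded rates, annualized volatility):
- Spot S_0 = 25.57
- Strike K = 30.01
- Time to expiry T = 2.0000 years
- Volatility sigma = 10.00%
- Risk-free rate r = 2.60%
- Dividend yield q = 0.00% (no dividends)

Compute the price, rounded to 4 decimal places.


d1 = (ln(S/K) + (r - q + 0.5*sigma^2) * T) / (sigma * sqrt(T)) = -0.69374862
d2 = d1 - sigma * sqrt(T) = -0.83516997
exp(-rT) = 0.94932887; exp(-qT) = 1.00000000
C = S_0 * exp(-qT) * N(d1) - K * exp(-rT) * N(d2)
N(d1) = 0.24391994; N(d2) = 0.20181101
C = 25.5700 * 1.00000000 * 0.24391994 - 30.0100 * 0.94932887 * 0.20181101 = 0.4876

Answer: Price = 0.4876
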